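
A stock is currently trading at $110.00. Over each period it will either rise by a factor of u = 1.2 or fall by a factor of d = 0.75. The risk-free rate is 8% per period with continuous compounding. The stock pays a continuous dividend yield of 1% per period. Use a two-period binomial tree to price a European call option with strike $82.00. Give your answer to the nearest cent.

Per-period risk-free factor R = e^0.08 = 1.0833; dividend-adjusted growth = e^(0.08−0.01) = 1.0725.
Risk-neutral probability p = (1.0725 − 0.75)/(1.2 − 0.75) = 0.3225/0.4500 = 0.7167
Terminal stock prices: S_uu = 158.4, S_ud = 99, S_dd = 61.88
Terminal payoffs (S − K): max(76.4, 0) = 76.4, max(17, 0) = 17, max(-20.12, 0) = 0
Node u (S = 132): V_u = e^(−0.08)·[0.7167·76.4000 + 0.2833·17.0000] = 54.9910
Node d (S = 82.5): V_d = e^(−0.08)·[0.7167·17.0000 + 0.2833·0.0000] = 11.2469
Node 0 (S = 110): V_0 = e^(−0.08)·[0.7167·54.9910 + 0.2833·11.2469] = 39.3226

$39.32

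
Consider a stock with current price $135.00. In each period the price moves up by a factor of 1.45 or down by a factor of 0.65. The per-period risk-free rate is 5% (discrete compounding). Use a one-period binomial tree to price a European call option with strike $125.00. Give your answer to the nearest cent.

$33.69

Risk-neutral probability p = (1 + 0.05 − 0.65)/(1.45 − 0.65) = 0.4000/0.8000 = 0.5000
Terminal stock prices: S_u = 195.8, S_d = 87.75
Terminal payoffs (S − K): max(70.75, 0) = 70.75, max(-37.25, 0) = 0
Node 0 (S = 135): V_0 = 1/1.05·[0.5000·70.7500 + 0.5000·0.0000] = 33.6905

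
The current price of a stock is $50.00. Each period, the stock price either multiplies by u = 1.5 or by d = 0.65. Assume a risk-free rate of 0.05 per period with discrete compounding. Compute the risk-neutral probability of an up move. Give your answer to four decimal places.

Risk-neutral probability p = (1 + 0.05 − 0.65)/(1.5 − 0.65) = 0.4000/0.8500 = 0.4706

p = 0.4706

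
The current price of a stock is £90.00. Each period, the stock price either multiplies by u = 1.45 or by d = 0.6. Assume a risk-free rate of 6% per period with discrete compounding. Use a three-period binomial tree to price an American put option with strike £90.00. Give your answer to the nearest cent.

£19.70

Risk-neutral probability p = (1 + 0.06 − 0.6)/(1.45 − 0.6) = 0.4600/0.8500 = 0.5412
Terminal stock prices: S_uuu = 274.4, S_uud = 113.5, S_udd = 46.98, S_ddd = 19.44
Terminal payoffs (K − S): max(-184.4, 0) = 0, max(-23.53, 0) = 0, max(43.02, 0) = 43.02, max(70.56, 0) = 70.56
Node uu (S = 189.2): continuation = 1/1.06·[0.5412·0.0000 + 0.4588·0.0000] = 0.0000; exercise value = 0.0000 ≤ continuation, so V_uu = 0.0000
Node ud (S = 78.3): continuation = 1/1.06·[0.5412·0.0000 + 0.4588·43.0200] = 18.6213; exercise value = 11.7000 ≤ continuation, so V_ud = 18.6213
Node dd (S = 32.4): continuation = 1/1.06·[0.5412·43.0200 + 0.4588·70.5600] = 52.5057; exercise value = 57.6000 > continuation, so V_dd = 57.6000 (exercise)
Node u (S = 130.5): continuation = 1/1.06·[0.5412·0.0000 + 0.4588·18.6213] = 8.0603; exercise value = 0.0000 ≤ continuation, so V_u = 8.0603
Node d (S = 54): continuation = 1/1.06·[0.5412·18.6213 + 0.4588·57.6000] = 34.4393; exercise value = 36.0000 > continuation, so V_d = 36.0000 (exercise)
Node 0 (S = 90): continuation = 1/1.06·[0.5412·8.0603 + 0.4588·36.0000] = 19.6978; exercise value = 0.0000 ≤ continuation, so V_0 = 19.6978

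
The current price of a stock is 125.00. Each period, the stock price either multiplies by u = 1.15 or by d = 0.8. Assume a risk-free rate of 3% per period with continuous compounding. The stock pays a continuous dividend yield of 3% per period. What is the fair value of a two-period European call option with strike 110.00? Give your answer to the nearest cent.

Per-period risk-free factor R = e^0.03 = 1.0305; dividend-adjusted growth = e^(0.03−0.03) = 1.0000.
Risk-neutral probability p = (1.0000 − 0.8)/(1.15 − 0.8) = 0.2000/0.3500 = 0.5714
Terminal stock prices: S_uu = 165.3, S_ud = 115, S_dd = 80
Terminal payoffs (S − K): max(55.31, 0) = 55.31, max(5, 0) = 5, max(-30, 0) = 0
Node u (S = 143.8): V_u = e^(−0.03)·[0.5714·55.3125 + 0.4286·5.0000] = 32.7525
Node d (S = 100): V_d = e^(−0.03)·[0.5714·5.0000 + 0.4286·0.0000] = 2.7727
Node 0 (S = 125): V_0 = e^(−0.03)·[0.5714·32.7525 + 0.4286·2.7727] = 19.3158

19.32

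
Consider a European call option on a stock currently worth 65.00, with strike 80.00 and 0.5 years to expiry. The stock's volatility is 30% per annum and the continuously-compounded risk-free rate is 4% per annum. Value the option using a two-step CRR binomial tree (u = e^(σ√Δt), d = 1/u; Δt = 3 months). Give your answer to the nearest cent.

CRR parameters: u = e^(σ√Δt) = e^(0.3·√0.25) = 1.1618, d = 1/u = 0.8607
Per-period rate: rΔt = 0.04·0.25 = 0.01, so R = e^0.01 = 1.0101
Risk-neutral probability p = (e^0.01 − 0.8607)/(1.1618 − 0.8607) = 0.1493/0.3011 = 0.4959
Terminal stock prices: S_uu = 87.74, S_ud = 65, S_dd = 48.15
Terminal payoffs (S − K): max(7.741, 0) = 7.741, max(-15, 0) = 0, max(-31.85, 0) = 0
Node u (S = 75.52): V_u = e^(−0.01)·[0.4959·7.7408 + 0.5041·0.0000] = 3.8008
Node d (S = 55.95): V_d = e^(−0.01)·[0.4959·0.0000 + 0.5041·0.0000] = 0.0000
Node 0 (S = 65): V_0 = e^(−0.01)·[0.4959·3.8008 + 0.5041·0.0000] = 1.8662

1.87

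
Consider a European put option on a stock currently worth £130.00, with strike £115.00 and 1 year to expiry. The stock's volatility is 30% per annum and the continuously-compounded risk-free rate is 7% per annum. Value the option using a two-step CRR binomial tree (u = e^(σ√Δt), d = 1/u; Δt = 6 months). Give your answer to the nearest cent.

£6.16

CRR parameters: u = e^(σ√Δt) = e^(0.3·√0.5) = 1.2363, d = 1/u = 0.8089
Per-period rate: rΔt = 0.07·0.5 = 0.035, so R = e^0.035 = 1.0356
Risk-neutral probability p = (e^0.035 − 0.8089)/(1.2363 − 0.8089) = 0.2268/0.4275 = 0.5305
Terminal stock prices: S_uu = 198.7, S_ud = 130, S_dd = 85.05
Terminal payoffs (K − S): max(-83.7, 0) = 0, max(-15, 0) = 0, max(29.95, 0) = 29.95
Node u (S = 160.7): V_u = e^(−0.035)·[0.5305·0.0000 + 0.4695·0.0000] = 0.0000
Node d (S = 105.2): V_d = e^(−0.035)·[0.5305·0.0000 + 0.4695·29.9474] = 13.5768
Node 0 (S = 130): V_0 = e^(−0.035)·[0.5305·0.0000 + 0.4695·13.5768] = 6.1551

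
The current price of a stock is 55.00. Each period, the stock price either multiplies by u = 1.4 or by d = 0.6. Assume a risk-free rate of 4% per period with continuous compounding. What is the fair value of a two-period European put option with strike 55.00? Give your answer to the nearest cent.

10.57

Risk-neutral probability p = (e^0.04 − 0.6)/(1.4 − 0.6) = 0.4408/0.8000 = 0.5510
Terminal stock prices: S_uu = 107.8, S_ud = 46.2, S_dd = 19.8
Terminal payoffs (K − S): max(-52.8, 0) = 0, max(8.8, 0) = 8.8, max(35.2, 0) = 35.2
Node u (S = 77): V_u = e^(−0.04)·[0.5510·0.0000 + 0.4490·8.8000] = 3.7962
Node d (S = 33): V_d = e^(−0.04)·[0.5510·8.8000 + 0.4490·35.2000] = 19.8434
Node 0 (S = 55): V_0 = e^(−0.04)·[0.5510·3.7962 + 0.4490·19.8434] = 10.5698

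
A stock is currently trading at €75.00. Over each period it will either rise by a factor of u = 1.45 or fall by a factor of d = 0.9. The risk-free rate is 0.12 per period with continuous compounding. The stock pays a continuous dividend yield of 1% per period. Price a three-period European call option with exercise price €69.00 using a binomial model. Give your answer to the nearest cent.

€26.88

Per-period risk-free factor R = e^0.12 = 1.1275; dividend-adjusted growth = e^(0.12−0.01) = 1.1163.
Risk-neutral probability p = (1.1163 − 0.9)/(1.45 − 0.9) = 0.2163/0.5500 = 0.3932
Terminal stock prices: S_uuu = 228.6, S_uud = 141.9, S_udd = 88.09, S_ddd = 54.68
Terminal payoffs (S − K): max(159.6, 0) = 159.6, max(72.92, 0) = 72.92, max(19.09, 0) = 19.09, max(-14.32, 0) = 0
Node uu (S = 157.7): V_uu = e^(−0.12)·[0.3932·159.6469 + 0.6068·72.9188] = 94.9210
Node ud (S = 97.88): V_ud = e^(−0.12)·[0.3932·72.9188 + 0.6068·19.0875] = 35.7036
Node dd (S = 60.75): V_dd = e^(−0.12)·[0.3932·19.0875 + 0.6068·0.0000] = 6.6571
Node u (S = 108.8): V_u = e^(−0.12)·[0.3932·94.9210 + 0.6068·35.7036] = 52.3193
Node d (S = 67.5): V_d = e^(−0.12)·[0.3932·35.7036 + 0.6068·6.6571] = 16.0348
Node 0 (S = 75): V_0 = e^(−0.12)·[0.3932·52.3193 + 0.6068·16.0348] = 26.8764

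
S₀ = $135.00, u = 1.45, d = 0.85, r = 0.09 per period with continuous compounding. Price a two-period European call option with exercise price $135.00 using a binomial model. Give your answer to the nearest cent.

$33.24

Risk-neutral probability p = (e^0.09 − 0.85)/(1.45 − 0.85) = 0.2442/0.6000 = 0.4070
Terminal stock prices: S_uu = 283.8, S_ud = 166.4, S_dd = 97.54
Terminal payoffs (S − K): max(148.8, 0) = 148.8, max(31.39, 0) = 31.39, max(-37.46, 0) = 0
Node u (S = 195.8): V_u = e^(−0.09)·[0.4070·148.8375 + 0.5930·31.3875] = 72.3693
Node d (S = 114.8): V_d = e^(−0.09)·[0.4070·31.3875 + 0.5930·0.0000] = 11.6740
Node 0 (S = 135): V_0 = e^(−0.09)·[0.4070·72.3693 + 0.5930·11.6740] = 33.2437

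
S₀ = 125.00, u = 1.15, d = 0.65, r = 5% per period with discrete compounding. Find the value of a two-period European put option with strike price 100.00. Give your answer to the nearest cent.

3.62

Risk-neutral probability p = (1 + 0.05 − 0.65)/(1.15 − 0.65) = 0.4000/0.5000 = 0.8000
Terminal stock prices: S_uu = 165.3, S_ud = 93.44, S_dd = 52.81
Terminal payoffs (K − S): max(-65.31, 0) = 0, max(6.562, 0) = 6.562, max(47.19, 0) = 47.19
Node u (S = 143.8): V_u = 1/1.05·[0.8000·0.0000 + 0.2000·6.5625] = 1.2500
Node d (S = 81.25): V_d = 1/1.05·[0.8000·6.5625 + 0.2000·47.1875] = 13.9881
Node 0 (S = 125): V_0 = 1/1.05·[0.8000·1.2500 + 0.2000·13.9881] = 3.6168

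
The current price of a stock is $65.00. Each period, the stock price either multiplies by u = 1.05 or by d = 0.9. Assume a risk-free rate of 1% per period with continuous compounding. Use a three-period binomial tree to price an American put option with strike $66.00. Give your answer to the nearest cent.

Risk-neutral probability p = (e^0.01 − 0.9)/(1.05 − 0.9) = 0.1101/0.1500 = 0.7337
Terminal stock prices: S_uuu = 75.25, S_uud = 64.5, S_udd = 55.28, S_ddd = 47.39
Terminal payoffs (K − S): max(-9.246, 0) = 0, max(1.504, 0) = 1.504, max(10.72, 0) = 10.72, max(18.61, 0) = 18.61
Node uu (S = 71.66): continuation = e^(−0.01)·[0.7337·0.0000 + 0.2663·1.5037] = 0.3965; exercise value = 0.0000 ≤ continuation, so V_uu = 0.3965
Node ud (S = 61.43): continuation = e^(−0.01)·[0.7337·1.5037 + 0.2663·10.7175] = 3.9183; exercise value = 4.5750 > continuation, so V_ud = 4.5750 (exercise)
Node dd (S = 52.65): continuation = e^(−0.01)·[0.7337·10.7175 + 0.2663·18.6150] = 12.6933; exercise value = 13.3500 > continuation, so V_dd = 13.3500 (exercise)
Node u (S = 68.25): continuation = e^(−0.01)·[0.7337·0.3965 + 0.2663·4.5750] = 1.4944; exercise value = 0.0000 ≤ continuation, so V_u = 1.4944
Node d (S = 58.5): continuation = e^(−0.01)·[0.7337·4.5750 + 0.2663·13.3500] = 6.8433; exercise value = 7.5000 > continuation, so V_d = 7.5000 (exercise)
Node 0 (S = 65): continuation = e^(−0.01)·[0.7337·1.4944 + 0.2663·7.5000] = 3.0631; exercise value = 1.0000 ≤ continuation, so V_0 = 3.0631

$3.06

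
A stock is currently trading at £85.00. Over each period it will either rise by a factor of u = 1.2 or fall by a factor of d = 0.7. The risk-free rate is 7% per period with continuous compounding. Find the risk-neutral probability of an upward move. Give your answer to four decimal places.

Risk-neutral probability p = (e^0.07 − 0.7)/(1.2 − 0.7) = 0.3725/0.5000 = 0.7450

p = 0.7450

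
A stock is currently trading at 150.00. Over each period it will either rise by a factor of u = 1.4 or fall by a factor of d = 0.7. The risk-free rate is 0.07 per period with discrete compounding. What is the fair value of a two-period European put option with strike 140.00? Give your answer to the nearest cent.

12.91

Risk-neutral probability p = (1 + 0.07 − 0.7)/(1.4 − 0.7) = 0.3700/0.7000 = 0.5286
Terminal stock prices: S_uu = 294, S_ud = 147, S_dd = 73.5
Terminal payoffs (K − S): max(-154, 0) = 0, max(-7, 0) = 0, max(66.5, 0) = 66.5
Node u (S = 210): V_u = 1/1.07·[0.5286·0.0000 + 0.4714·0.0000] = 0.0000
Node d (S = 105): V_d = 1/1.07·[0.5286·0.0000 + 0.4714·66.5000] = 29.2991
Node 0 (S = 150): V_0 = 1/1.07·[0.5286·0.0000 + 0.4714·29.2991] = 12.9088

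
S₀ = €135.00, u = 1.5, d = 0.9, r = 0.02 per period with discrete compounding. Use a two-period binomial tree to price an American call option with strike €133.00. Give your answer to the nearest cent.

Risk-neutral probability p = (1 + 0.02 − 0.9)/(1.5 − 0.9) = 0.1200/0.6000 = 0.2000
Terminal stock prices: S_uu = 303.8, S_ud = 182.2, S_dd = 109.4
Terminal payoffs (S − K): max(170.8, 0) = 170.8, max(49.25, 0) = 49.25, max(-23.65, 0) = 0
Node u (S = 202.5): continuation = 1/1.02·[0.2000·170.7500 + 0.8000·49.2500] = 72.1078; exercise value = 69.5000 ≤ continuation, so V_u = 72.1078
Node d (S = 121.5): continuation = 1/1.02·[0.2000·49.2500 + 0.8000·0.0000] = 9.6569; exercise value = 0.0000 ≤ continuation, so V_d = 9.6569
Node 0 (S = 135): continuation = 1/1.02·[0.2000·72.1078 + 0.8000·9.6569] = 21.7128; exercise value = 2.0000 ≤ continuation, so V_0 = 21.7128

€21.71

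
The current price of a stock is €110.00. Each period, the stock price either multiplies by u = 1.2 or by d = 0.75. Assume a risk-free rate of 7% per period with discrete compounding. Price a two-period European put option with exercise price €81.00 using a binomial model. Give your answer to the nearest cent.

€1.39

Risk-neutral probability p = (1 + 0.07 − 0.75)/(1.2 − 0.75) = 0.3200/0.4500 = 0.7111
Terminal stock prices: S_uu = 158.4, S_ud = 99, S_dd = 61.88
Terminal payoffs (K − S): max(-77.4, 0) = 0, max(-18, 0) = 0, max(19.12, 0) = 19.12
Node u (S = 132): V_u = 1/1.07·[0.7111·0.0000 + 0.2889·0.0000] = 0.0000
Node d (S = 82.5): V_d = 1/1.07·[0.7111·0.0000 + 0.2889·19.1250] = 5.1636
Node 0 (S = 110): V_0 = 1/1.07·[0.7111·0.0000 + 0.2889·5.1636] = 1.3941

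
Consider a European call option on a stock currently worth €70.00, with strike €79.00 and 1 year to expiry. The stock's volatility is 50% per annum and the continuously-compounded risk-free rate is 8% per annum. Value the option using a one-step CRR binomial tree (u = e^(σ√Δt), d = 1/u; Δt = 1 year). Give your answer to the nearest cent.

CRR parameters: u = e^(σ√Δt) = e^(0.5·√1) = 1.6487, d = 1/u = 0.6065
Per-period rate: rΔt = 0.08·1 = 0.08, so R = e^0.08 = 1.0833
Risk-neutral probability p = (e^0.08 − 0.6065)/(1.6487 − 0.6065) = 0.4768/1.0422 = 0.4575
Terminal stock prices: S_u = 115.4, S_d = 42.46
Terminal payoffs (S − K): max(36.41, 0) = 36.41, max(-36.54, 0) = 0
Node 0 (S = 70): V_0 = e^(−0.08)·[0.4575·36.4105 + 0.5425·0.0000] = 15.3756

€15.38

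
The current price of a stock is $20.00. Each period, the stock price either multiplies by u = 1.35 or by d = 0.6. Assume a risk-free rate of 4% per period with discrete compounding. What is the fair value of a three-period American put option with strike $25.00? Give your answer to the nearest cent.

$7.54

Risk-neutral probability p = (1 + 0.04 − 0.6)/(1.35 − 0.6) = 0.4400/0.7500 = 0.5867
Terminal stock prices: S_uuu = 49.21, S_uud = 21.87, S_udd = 9.72, S_ddd = 4.32
Terminal payoffs (K − S): max(-24.21, 0) = 0, max(3.13, 0) = 3.13, max(15.28, 0) = 15.28, max(20.68, 0) = 20.68
Node uu (S = 36.45): continuation = 1/1.04·[0.5867·0.0000 + 0.4133·3.1300] = 1.2440; exercise value = 0.0000 ≤ continuation, so V_uu = 1.2440
Node ud (S = 16.2): continuation = 1/1.04·[0.5867·3.1300 + 0.4133·15.2800] = 7.8385; exercise value = 8.8000 > continuation, so V_ud = 8.8000 (exercise)
Node dd (S = 7.2): continuation = 1/1.04·[0.5867·15.2800 + 0.4133·20.6800] = 16.8385; exercise value = 17.8000 > continuation, so V_dd = 17.8000 (exercise)
Node u (S = 27): continuation = 1/1.04·[0.5867·1.2440 + 0.4133·8.8000] = 4.1992; exercise value = 0.0000 ≤ continuation, so V_u = 4.1992
Node d (S = 12): continuation = 1/1.04·[0.5867·8.8000 + 0.4133·17.8000] = 12.0385; exercise value = 13.0000 > continuation, so V_d = 13.0000 (exercise)
Node 0 (S = 20): continuation = 1/1.04·[0.5867·4.1992 + 0.4133·13.0000] = 7.5354; exercise value = 5.0000 ≤ continuation, so V_0 = 7.5354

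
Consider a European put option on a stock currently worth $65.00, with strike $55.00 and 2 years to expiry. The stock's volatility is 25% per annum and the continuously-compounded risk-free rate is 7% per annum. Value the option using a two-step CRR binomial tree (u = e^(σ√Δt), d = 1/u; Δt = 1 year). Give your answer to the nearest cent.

$2.37

CRR parameters: u = e^(σ√Δt) = e^(0.25·√1) = 1.2840, d = 1/u = 0.7788
Per-period rate: rΔt = 0.07·1 = 0.07, so R = e^0.07 = 1.0725
Risk-neutral probability p = (e^0.07 − 0.7788)/(1.2840 − 0.7788) = 0.2937/0.5052 = 0.5813
Terminal stock prices: S_uu = 107.2, S_ud = 65, S_dd = 39.42
Terminal payoffs (K − S): max(-52.17, 0) = 0, max(-10, 0) = 0, max(15.58, 0) = 15.58
Node u (S = 83.46): V_u = e^(−0.07)·[0.5813·0.0000 + 0.4187·0.0000] = 0.0000
Node d (S = 50.62): V_d = e^(−0.07)·[0.5813·0.0000 + 0.4187·15.5755] = 6.0800
Node 0 (S = 65): V_0 = e^(−0.07)·[0.5813·0.0000 + 0.4187·6.0800] = 2.3734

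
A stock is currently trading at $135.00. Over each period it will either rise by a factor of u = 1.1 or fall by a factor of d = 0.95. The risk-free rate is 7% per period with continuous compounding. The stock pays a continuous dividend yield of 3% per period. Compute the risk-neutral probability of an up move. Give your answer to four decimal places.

p = 0.6054

Per-period risk-free factor R = e^0.07 = 1.0725; dividend-adjusted growth = e^(0.07−0.03) = 1.0408.
Risk-neutral probability p = (1.0408 − 0.95)/(1.1 − 0.95) = 0.0908/0.1500 = 0.6054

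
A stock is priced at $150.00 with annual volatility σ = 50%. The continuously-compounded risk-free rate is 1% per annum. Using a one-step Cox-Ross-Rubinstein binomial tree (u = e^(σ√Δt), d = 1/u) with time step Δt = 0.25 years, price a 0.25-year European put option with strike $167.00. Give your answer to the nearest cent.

CRR parameters: u = e^(σ√Δt) = e^(0.5·√0.25) = 1.2840, d = 1/u = 0.7788
Per-period rate: rΔt = 0.01·0.25 = 0.0025, so R = e^0.0025 = 1.0025
Risk-neutral probability p = (e^0.0025 − 0.7788)/(1.2840 − 0.7788) = 0.2237/0.5052 = 0.4428
Terminal stock prices: S_u = 192.6, S_d = 116.8
Terminal payoffs (K − S): max(-25.6, 0) = 0, max(50.18, 0) = 50.18
Node 0 (S = 150): V_0 = e^(−0.0025)·[0.4428·0.0000 + 0.5572·50.1799] = 27.8915

$27.89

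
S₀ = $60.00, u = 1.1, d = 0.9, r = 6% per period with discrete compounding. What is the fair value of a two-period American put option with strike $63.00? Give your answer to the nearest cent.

Risk-neutral probability p = (1 + 0.06 − 0.9)/(1.1 − 0.9) = 0.1600/0.2000 = 0.8000
Terminal stock prices: S_uu = 72.6, S_ud = 59.4, S_dd = 48.6
Terminal payoffs (K − S): max(-9.6, 0) = 0, max(3.6, 0) = 3.6, max(14.4, 0) = 14.4
Node u (S = 66): continuation = 1/1.06·[0.8000·0.0000 + 0.2000·3.6000] = 0.6792; exercise value = 0.0000 ≤ continuation, so V_u = 0.6792
Node d (S = 54): continuation = 1/1.06·[0.8000·3.6000 + 0.2000·14.4000] = 5.4340; exercise value = 9.0000 > continuation, so V_d = 9.0000 (exercise)
Node 0 (S = 60): continuation = 1/1.06·[0.8000·0.6792 + 0.2000·9.0000] = 2.2108; exercise value = 3.0000 > continuation, so V_0 = 3.0000 (exercise)

$3.00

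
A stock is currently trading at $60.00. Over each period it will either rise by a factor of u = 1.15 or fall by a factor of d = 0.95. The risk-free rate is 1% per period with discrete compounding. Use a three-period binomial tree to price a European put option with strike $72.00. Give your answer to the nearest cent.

$11.01

Risk-neutral probability p = (1 + 0.01 − 0.95)/(1.15 − 0.95) = 0.0600/0.2000 = 0.3000
Terminal stock prices: S_uuu = 91.25, S_uud = 75.38, S_udd = 62.27, S_ddd = 51.44
Terminal payoffs (K − S): max(-19.25, 0) = 0, max(-3.382, 0) = 0, max(9.727, 0) = 9.727, max(20.56, 0) = 20.56
Node uu (S = 79.35): V_uu = 1/1.01·[0.3000·0.0000 + 0.7000·0.0000] = 0.0000
Node ud (S = 65.55): V_ud = 1/1.01·[0.3000·0.0000 + 0.7000·9.7275] = 6.7418
Node dd (S = 54.15): V_dd = 1/1.01·[0.3000·9.7275 + 0.7000·20.5575] = 17.1371
Node u (S = 69): V_u = 1/1.01·[0.3000·0.0000 + 0.7000·6.7418] = 4.6726
Node d (S = 57): V_d = 1/1.01·[0.3000·6.7418 + 0.7000·17.1371] = 13.8797
Node 0 (S = 60): V_0 = 1/1.01·[0.3000·4.6726 + 0.7000·13.8797] = 11.0075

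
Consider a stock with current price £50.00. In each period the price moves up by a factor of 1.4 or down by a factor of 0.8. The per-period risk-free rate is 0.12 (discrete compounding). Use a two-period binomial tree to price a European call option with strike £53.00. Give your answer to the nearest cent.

£11.39

Risk-neutral probability p = (1 + 0.12 − 0.8)/(1.4 − 0.8) = 0.3200/0.6000 = 0.5333
Terminal stock prices: S_uu = 98, S_ud = 56, S_dd = 32
Terminal payoffs (S − K): max(45, 0) = 45, max(3, 0) = 3, max(-21, 0) = 0
Node u (S = 70): V_u = 1/1.12·[0.5333·45.0000 + 0.4667·3.0000] = 22.6786
Node d (S = 40): V_d = 1/1.12·[0.5333·3.0000 + 0.4667·0.0000] = 1.4286
Node 0 (S = 50): V_0 = 1/1.12·[0.5333·22.6786 + 0.4667·1.4286] = 11.3946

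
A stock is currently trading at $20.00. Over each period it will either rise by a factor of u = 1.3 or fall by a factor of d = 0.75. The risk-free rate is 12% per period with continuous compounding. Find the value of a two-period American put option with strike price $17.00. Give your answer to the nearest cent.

$0.56

Risk-neutral probability p = (e^0.12 − 0.75)/(1.3 − 0.75) = 0.3775/0.5500 = 0.6864
Terminal stock prices: S_uu = 33.8, S_ud = 19.5, S_dd = 11.25
Terminal payoffs (K − S): max(-16.8, 0) = 0, max(-2.5, 0) = 0, max(5.75, 0) = 5.75
Node u (S = 26): continuation = e^(−0.12)·[0.6864·0.0000 + 0.3136·0.0000] = 0.0000; exercise value = 0.0000 ≤ continuation, so V_u = 0.0000
Node d (S = 15): continuation = e^(−0.12)·[0.6864·0.0000 + 0.3136·5.7500] = 1.5995; exercise value = 2.0000 > continuation, so V_d = 2.0000 (exercise)
Node 0 (S = 20): continuation = e^(−0.12)·[0.6864·0.0000 + 0.3136·2.0000] = 0.5564; exercise value = 0.0000 ≤ continuation, so V_0 = 0.5564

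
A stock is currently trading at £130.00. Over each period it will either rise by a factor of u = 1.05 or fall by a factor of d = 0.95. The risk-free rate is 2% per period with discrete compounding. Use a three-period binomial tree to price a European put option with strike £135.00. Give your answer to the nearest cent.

Risk-neutral probability p = (1 + 0.02 − 0.95)/(1.05 − 0.95) = 0.0700/0.1000 = 0.7000
Terminal stock prices: S_uuu = 150.5, S_uud = 136.2, S_udd = 123.2, S_ddd = 111.5
Terminal payoffs (K − S): max(-15.49, 0) = 0, max(-1.159, 0) = 0, max(11.81, 0) = 11.81, max(23.54, 0) = 23.54
Node uu (S = 143.3): V_uu = 1/1.02·[0.7000·0.0000 + 0.3000·0.0000] = 0.0000
Node ud (S = 129.7): V_ud = 1/1.02·[0.7000·0.0000 + 0.3000·11.8088] = 3.4732
Node dd (S = 117.3): V_dd = 1/1.02·[0.7000·11.8088 + 0.3000·23.5413] = 15.0279
Node u (S = 136.5): V_u = 1/1.02·[0.7000·0.0000 + 0.3000·3.4732] = 1.0215
Node d (S = 123.5): V_d = 1/1.02·[0.7000·3.4732 + 0.3000·15.0279] = 6.8035
Node 0 (S = 130): V_0 = 1/1.02·[0.7000·1.0215 + 0.3000·6.8035] = 2.7021

£2.70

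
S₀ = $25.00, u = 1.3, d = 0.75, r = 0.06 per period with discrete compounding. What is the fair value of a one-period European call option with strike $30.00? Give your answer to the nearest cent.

Risk-neutral probability p = (1 + 0.06 − 0.75)/(1.3 − 0.75) = 0.3100/0.5500 = 0.5636
Terminal stock prices: S_u = 32.5, S_d = 18.75
Terminal payoffs (S − K): max(2.5, 0) = 2.5, max(-11.25, 0) = 0
Node 0 (S = 25): V_0 = 1/1.06·[0.5636·2.5000 + 0.4364·0.0000] = 1.3293

$1.33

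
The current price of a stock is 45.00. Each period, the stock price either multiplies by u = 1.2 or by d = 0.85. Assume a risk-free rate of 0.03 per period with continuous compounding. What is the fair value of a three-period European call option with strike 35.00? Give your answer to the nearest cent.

Risk-neutral probability p = (e^0.03 − 0.85)/(1.2 − 0.85) = 0.1805/0.3500 = 0.5156
Terminal stock prices: S_uuu = 77.76, S_uud = 55.08, S_udd = 39.01, S_ddd = 27.64
Terminal payoffs (S − K): max(42.76, 0) = 42.76, max(20.08, 0) = 20.08, max(4.015, 0) = 4.015, max(-7.364, 0) = 0
Node uu (S = 64.8): V_uu = e^(−0.03)·[0.5156·42.7600 + 0.4844·20.0800] = 30.8344
Node ud (S = 45.9): V_ud = e^(−0.03)·[0.5156·20.0800 + 0.4844·4.0150] = 11.9344
Node dd (S = 32.51): V_dd = e^(−0.03)·[0.5156·4.0150 + 0.4844·0.0000] = 2.0089
Node u (S = 54): V_u = e^(−0.03)·[0.5156·30.8344 + 0.4844·11.9344] = 21.0382
Node d (S = 38.25): V_d = e^(−0.03)·[0.5156·11.9344 + 0.4844·2.0089] = 6.9157
Node 0 (S = 45): V_0 = e^(−0.03)·[0.5156·21.0382 + 0.4844·6.9157] = 13.7775

13.78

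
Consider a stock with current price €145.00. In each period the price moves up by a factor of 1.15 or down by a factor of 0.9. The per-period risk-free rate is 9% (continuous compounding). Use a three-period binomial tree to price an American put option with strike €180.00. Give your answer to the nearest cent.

Risk-neutral probability p = (e^0.09 − 0.9)/(1.15 − 0.9) = 0.1942/0.2500 = 0.7767
Terminal stock prices: S_uuu = 220.5, S_uud = 172.6, S_udd = 135.1, S_ddd = 105.7
Terminal payoffs (K − S): max(-40.53, 0) = 0, max(7.414, 0) = 7.414, max(44.93, 0) = 44.93, max(74.29, 0) = 74.29
Node uu (S = 191.8): continuation = e^(−0.09)·[0.7767·0.0000 + 0.2233·7.4138] = 1.5130; exercise value = 0.0000 ≤ continuation, so V_uu = 1.5130
Node ud (S = 150.1): continuation = e^(−0.09)·[0.7767·7.4138 + 0.2233·44.9325] = 14.4326; exercise value = 29.9250 > continuation, so V_ud = 29.9250 (exercise)
Node dd (S = 117.5): continuation = e^(−0.09)·[0.7767·44.9325 + 0.2233·74.2950] = 47.0576; exercise value = 62.5500 > continuation, so V_dd = 62.5500 (exercise)
Node u (S = 166.8): continuation = e^(−0.09)·[0.7767·1.5130 + 0.2233·29.9250] = 7.1812; exercise value = 13.2500 > continuation, so V_u = 13.2500 (exercise)
Node d (S = 130.5): continuation = e^(−0.09)·[0.7767·29.9250 + 0.2233·62.5500] = 34.0076; exercise value = 49.5000 > continuation, so V_d = 49.5000 (exercise)
Node 0 (S = 145): continuation = e^(−0.09)·[0.7767·13.2500 + 0.2233·49.5000] = 19.5076; exercise value = 35.0000 > continuation, so V_0 = 35.0000 (exercise)

€35.00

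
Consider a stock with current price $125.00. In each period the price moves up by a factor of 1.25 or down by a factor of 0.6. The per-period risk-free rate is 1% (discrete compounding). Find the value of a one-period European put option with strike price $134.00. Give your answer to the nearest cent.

$21.57

Risk-neutral probability p = (1 + 0.01 − 0.6)/(1.25 − 0.6) = 0.4100/0.6500 = 0.6308
Terminal stock prices: S_u = 156.2, S_d = 75
Terminal payoffs (K − S): max(-22.25, 0) = 0, max(59, 0) = 59
Node 0 (S = 125): V_0 = 1/1.01·[0.6308·0.0000 + 0.3692·59.0000] = 21.5689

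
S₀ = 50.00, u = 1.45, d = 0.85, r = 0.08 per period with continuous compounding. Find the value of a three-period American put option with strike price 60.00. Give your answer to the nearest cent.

10.74

Risk-neutral probability p = (e^0.08 − 0.85)/(1.45 − 0.85) = 0.2333/0.6000 = 0.3888
Terminal stock prices: S_uuu = 152.4, S_uud = 89.36, S_udd = 52.38, S_ddd = 30.71
Terminal payoffs (K − S): max(-92.43, 0) = 0, max(-29.36, 0) = 0, max(7.619, 0) = 7.619, max(29.29, 0) = 29.29
Node uu (S = 105.1): continuation = e^(−0.08)·[0.3888·0.0000 + 0.6112·0.0000] = 0.0000; exercise value = 0.0000 ≤ continuation, so V_uu = 0.0000
Node ud (S = 61.62): continuation = e^(−0.08)·[0.3888·0.0000 + 0.6112·7.6188] = 4.2985; exercise value = 0.0000 ≤ continuation, so V_ud = 4.2985
Node dd (S = 36.12): continuation = e^(−0.08)·[0.3888·7.6188 + 0.6112·29.2938] = 19.2620; exercise value = 23.8750 > continuation, so V_dd = 23.8750 (exercise)
Node u (S = 72.5): continuation = e^(−0.08)·[0.3888·0.0000 + 0.6112·4.2985] = 2.4252; exercise value = 0.0000 ≤ continuation, so V_u = 2.4252
Node d (S = 42.5): continuation = e^(−0.08)·[0.3888·4.2985 + 0.6112·23.8750] = 15.0130; exercise value = 17.5000 > continuation, so V_d = 17.5000 (exercise)
Node 0 (S = 50): continuation = e^(−0.08)·[0.3888·2.4252 + 0.6112·17.5000] = 10.7439; exercise value = 10.0000 ≤ continuation, so V_0 = 10.7439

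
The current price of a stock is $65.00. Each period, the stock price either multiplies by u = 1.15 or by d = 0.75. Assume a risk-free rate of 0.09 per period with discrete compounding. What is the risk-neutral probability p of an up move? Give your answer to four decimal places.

Risk-neutral probability p = (1 + 0.09 − 0.75)/(1.15 − 0.75) = 0.3400/0.4000 = 0.8500

p = 0.8500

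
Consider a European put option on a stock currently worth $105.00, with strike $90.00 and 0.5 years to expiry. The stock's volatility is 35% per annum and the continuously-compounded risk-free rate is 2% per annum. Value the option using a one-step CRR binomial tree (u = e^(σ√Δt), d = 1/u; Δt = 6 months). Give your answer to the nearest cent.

$4.30

CRR parameters: u = e^(σ√Δt) = e^(0.35·√0.5) = 1.2808, d = 1/u = 0.7808
Per-period rate: rΔt = 0.02·0.5 = 0.01, so R = e^0.01 = 1.0101
Risk-neutral probability p = (e^0.01 − 0.7808)/(1.2808 − 0.7808) = 0.2293/0.5000 = 0.4585
Terminal stock prices: S_u = 134.5, S_d = 81.98
Terminal payoffs (K − S): max(-44.48, 0) = 0, max(8.02, 0) = 8.02
Node 0 (S = 105): V_0 = e^(−0.01)·[0.4585·0.0000 + 0.5415·8.0202] = 4.2994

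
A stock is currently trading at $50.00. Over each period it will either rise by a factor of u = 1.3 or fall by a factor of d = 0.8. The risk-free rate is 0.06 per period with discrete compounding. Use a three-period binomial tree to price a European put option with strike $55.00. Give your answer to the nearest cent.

Risk-neutral probability p = (1 + 0.06 − 0.8)/(1.3 − 0.8) = 0.2600/0.5000 = 0.5200
Terminal stock prices: S_uuu = 109.9, S_uud = 67.6, S_udd = 41.6, S_ddd = 25.6
Terminal payoffs (K − S): max(-54.85, 0) = 0, max(-12.6, 0) = 0, max(13.4, 0) = 13.4, max(29.4, 0) = 29.4
Node uu (S = 84.5): V_uu = 1/1.06·[0.5200·0.0000 + 0.4800·0.0000] = 0.0000
Node ud (S = 52): V_ud = 1/1.06·[0.5200·0.0000 + 0.4800·13.4000] = 6.0679
Node dd (S = 32): V_dd = 1/1.06·[0.5200·13.4000 + 0.4800·29.4000] = 19.8868
Node u (S = 65): V_u = 1/1.06·[0.5200·0.0000 + 0.4800·6.0679] = 2.7477
Node d (S = 40): V_d = 1/1.06·[0.5200·6.0679 + 0.4800·19.8868] = 11.9821
Node 0 (S = 50): V_0 = 1/1.06·[0.5200·2.7477 + 0.4800·11.9821] = 6.7738

$6.77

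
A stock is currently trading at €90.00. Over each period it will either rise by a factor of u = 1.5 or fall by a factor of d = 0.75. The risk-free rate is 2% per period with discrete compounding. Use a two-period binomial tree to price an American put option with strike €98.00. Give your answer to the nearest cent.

€19.14

Risk-neutral probability p = (1 + 0.02 − 0.75)/(1.5 − 0.75) = 0.2700/0.7500 = 0.3600
Terminal stock prices: S_uu = 202.5, S_ud = 101.2, S_dd = 50.62
Terminal payoffs (K − S): max(-104.5, 0) = 0, max(-3.25, 0) = 0, max(47.38, 0) = 47.38
Node u (S = 135): continuation = 1/1.02·[0.3600·0.0000 + 0.6400·0.0000] = 0.0000; exercise value = 0.0000 ≤ continuation, so V_u = 0.0000
Node d (S = 67.5): continuation = 1/1.02·[0.3600·0.0000 + 0.6400·47.3750] = 29.7255; exercise value = 30.5000 > continuation, so V_d = 30.5000 (exercise)
Node 0 (S = 90): continuation = 1/1.02·[0.3600·0.0000 + 0.6400·30.5000] = 19.1373; exercise value = 8.0000 ≤ continuation, so V_0 = 19.1373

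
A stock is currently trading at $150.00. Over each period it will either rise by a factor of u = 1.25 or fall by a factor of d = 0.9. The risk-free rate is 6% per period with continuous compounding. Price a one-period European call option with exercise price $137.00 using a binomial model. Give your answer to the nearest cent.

$21.99

Risk-neutral probability p = (e^0.06 − 0.9)/(1.25 − 0.9) = 0.1618/0.3500 = 0.4624
Terminal stock prices: S_u = 187.5, S_d = 135
Terminal payoffs (S − K): max(50.5, 0) = 50.5, max(-2, 0) = 0
Node 0 (S = 150): V_0 = e^(−0.06)·[0.4624·50.5000 + 0.5376·0.0000] = 21.9909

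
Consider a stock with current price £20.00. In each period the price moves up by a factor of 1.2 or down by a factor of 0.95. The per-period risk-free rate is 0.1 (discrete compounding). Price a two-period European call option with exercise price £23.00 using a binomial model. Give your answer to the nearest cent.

Risk-neutral probability p = (1 + 0.1 − 0.95)/(1.2 − 0.95) = 0.1500/0.2500 = 0.6000
Terminal stock prices: S_uu = 28.8, S_ud = 22.8, S_dd = 18.05
Terminal payoffs (S − K): max(5.8, 0) = 5.8, max(-0.2, 0) = 0, max(-4.95, 0) = 0
Node u (S = 24): V_u = 1/1.1·[0.6000·5.8000 + 0.4000·0.0000] = 3.1636
Node d (S = 19): V_d = 1/1.1·[0.6000·0.0000 + 0.4000·0.0000] = 0.0000
Node 0 (S = 20): V_0 = 1/1.1·[0.6000·3.1636 + 0.4000·0.0000] = 1.7256

£1.73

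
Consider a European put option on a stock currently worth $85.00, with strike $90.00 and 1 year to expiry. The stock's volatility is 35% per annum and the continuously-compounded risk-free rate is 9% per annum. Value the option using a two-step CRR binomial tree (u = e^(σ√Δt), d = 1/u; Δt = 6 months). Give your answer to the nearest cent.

CRR parameters: u = e^(σ√Δt) = e^(0.35·√0.5) = 1.2808, d = 1/u = 0.7808
Per-period rate: rΔt = 0.09·0.5 = 0.045, so R = e^0.045 = 1.0460
Risk-neutral probability p = (e^0.045 − 0.7808)/(1.2808 − 0.7808) = 0.2653/0.5000 = 0.5305
Terminal stock prices: S_uu = 139.4, S_ud = 85, S_dd = 51.81
Terminal payoffs (K − S): max(-49.44, 0) = 0, max(5, 0) = 5, max(38.19, 0) = 38.19
Node u (S = 108.9): V_u = e^(−0.045)·[0.5305·0.0000 + 0.4695·5.0000] = 2.2443
Node d (S = 66.36): V_d = e^(−0.045)·[0.5305·5.0000 + 0.4695·38.1852] = 19.6752
Node 0 (S = 85): V_0 = e^(−0.045)·[0.5305·2.2443 + 0.4695·19.6752] = 9.9694

$9.97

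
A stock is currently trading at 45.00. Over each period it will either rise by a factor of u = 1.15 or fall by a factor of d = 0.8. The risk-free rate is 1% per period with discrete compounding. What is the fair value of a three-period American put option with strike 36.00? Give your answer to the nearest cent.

Risk-neutral probability p = (1 + 0.01 − 0.8)/(1.15 − 0.8) = 0.2100/0.3500 = 0.6000
Terminal stock prices: S_uuu = 68.44, S_uud = 47.61, S_udd = 33.12, S_ddd = 23.04
Terminal payoffs (K − S): max(-32.44, 0) = 0, max(-11.61, 0) = 0, max(2.88, 0) = 2.88, max(12.96, 0) = 12.96
Node uu (S = 59.51): continuation = 1/1.01·[0.6000·0.0000 + 0.4000·0.0000] = 0.0000; exercise value = 0.0000 ≤ continuation, so V_uu = 0.0000
Node ud (S = 41.4): continuation = 1/1.01·[0.6000·0.0000 + 0.4000·2.8800] = 1.1406; exercise value = 0.0000 ≤ continuation, so V_ud = 1.1406
Node dd (S = 28.8): continuation = 1/1.01·[0.6000·2.8800 + 0.4000·12.9600] = 6.8436; exercise value = 7.2000 > continuation, so V_dd = 7.2000 (exercise)
Node u (S = 51.75): continuation = 1/1.01·[0.6000·0.0000 + 0.4000·1.1406] = 0.4517; exercise value = 0.0000 ≤ continuation, so V_u = 0.4517
Node d (S = 36): continuation = 1/1.01·[0.6000·1.1406 + 0.4000·7.2000] = 3.5291; exercise value = 0.0000 ≤ continuation, so V_d = 3.5291
Node 0 (S = 45): continuation = 1/1.01·[0.6000·0.4517 + 0.4000·3.5291] = 1.6660; exercise value = 0.0000 ≤ continuation, so V_0 = 1.6660

1.67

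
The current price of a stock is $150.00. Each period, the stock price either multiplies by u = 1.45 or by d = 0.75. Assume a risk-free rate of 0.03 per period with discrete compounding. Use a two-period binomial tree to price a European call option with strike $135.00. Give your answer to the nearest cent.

Risk-neutral probability p = (1 + 0.03 − 0.75)/(1.45 − 0.75) = 0.2800/0.7000 = 0.4000
Terminal stock prices: S_uu = 315.4, S_ud = 163.1, S_dd = 84.38
Terminal payoffs (S − K): max(180.4, 0) = 180.4, max(28.12, 0) = 28.12, max(-50.62, 0) = 0
Node u (S = 217.5): V_u = 1/1.03·[0.4000·180.3750 + 0.6000·28.1250] = 86.4320
Node d (S = 112.5): V_d = 1/1.03·[0.4000·28.1250 + 0.6000·0.0000] = 10.9223
Node 0 (S = 150): V_0 = 1/1.03·[0.4000·86.4320 + 0.6000·10.9223] = 39.9284

$39.93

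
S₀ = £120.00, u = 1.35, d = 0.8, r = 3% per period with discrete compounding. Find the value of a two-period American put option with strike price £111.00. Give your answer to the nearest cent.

Risk-neutral probability p = (1 + 0.03 − 0.8)/(1.35 − 0.8) = 0.2300/0.5500 = 0.4182
Terminal stock prices: S_uu = 218.7, S_ud = 129.6, S_dd = 76.8
Terminal payoffs (K − S): max(-107.7, 0) = 0, max(-18.6, 0) = 0, max(34.2, 0) = 34.2
Node u (S = 162): continuation = 1/1.03·[0.4182·0.0000 + 0.5818·0.0000] = 0.0000; exercise value = 0.0000 ≤ continuation, so V_u = 0.0000
Node d (S = 96): continuation = 1/1.03·[0.4182·0.0000 + 0.5818·34.2000] = 19.3186; exercise value = 15.0000 ≤ continuation, so V_d = 19.3186
Node 0 (S = 120): continuation = 1/1.03·[0.4182·0.0000 + 0.5818·19.3186] = 10.9125; exercise value = 0.0000 ≤ continuation, so V_0 = 10.9125

£10.91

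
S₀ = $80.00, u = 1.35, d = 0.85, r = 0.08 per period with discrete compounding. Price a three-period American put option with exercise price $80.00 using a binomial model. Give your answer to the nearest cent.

Risk-neutral probability p = (1 + 0.08 − 0.85)/(1.35 − 0.85) = 0.2300/0.5000 = 0.4600
Terminal stock prices: S_uuu = 196.8, S_uud = 123.9, S_udd = 78.03, S_ddd = 49.13
Terminal payoffs (K − S): max(-116.8, 0) = 0, max(-43.93, 0) = 0, max(1.97, 0) = 1.97, max(30.87, 0) = 30.87
Node uu (S = 145.8): continuation = 1/1.08·[0.4600·0.0000 + 0.5400·0.0000] = 0.0000; exercise value = 0.0000 ≤ continuation, so V_uu = 0.0000
Node ud (S = 91.8): continuation = 1/1.08·[0.4600·0.0000 + 0.5400·1.9700] = 0.9850; exercise value = 0.0000 ≤ continuation, so V_ud = 0.9850
Node dd (S = 57.8): continuation = 1/1.08·[0.4600·1.9700 + 0.5400·30.8700] = 16.2741; exercise value = 22.2000 > continuation, so V_dd = 22.2000 (exercise)
Node u (S = 108): continuation = 1/1.08·[0.4600·0.0000 + 0.5400·0.9850] = 0.4925; exercise value = 0.0000 ≤ continuation, so V_u = 0.4925
Node d (S = 68): continuation = 1/1.08·[0.4600·0.9850 + 0.5400·22.2000] = 11.5195; exercise value = 12.0000 > continuation, so V_d = 12.0000 (exercise)
Node 0 (S = 80): continuation = 1/1.08·[0.4600·0.4925 + 0.5400·12.0000] = 6.2098; exercise value = 0.0000 ≤ continuation, so V_0 = 6.2098

$6.21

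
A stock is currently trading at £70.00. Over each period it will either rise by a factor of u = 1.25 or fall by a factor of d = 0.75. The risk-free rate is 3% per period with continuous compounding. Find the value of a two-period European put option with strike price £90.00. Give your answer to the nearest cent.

£20.50

Risk-neutral probability p = (e^0.03 − 0.75)/(1.25 − 0.75) = 0.2805/0.5000 = 0.5609
Terminal stock prices: S_uu = 109.4, S_ud = 65.62, S_dd = 39.38
Terminal payoffs (K − S): max(-19.38, 0) = 0, max(24.38, 0) = 24.38, max(50.62, 0) = 50.62
Node u (S = 87.5): V_u = e^(−0.03)·[0.5609·0.0000 + 0.4391·24.3750] = 10.3865
Node d (S = 52.5): V_d = e^(−0.03)·[0.5609·24.3750 + 0.4391·50.6250] = 34.8401
Node 0 (S = 70): V_0 = e^(−0.03)·[0.5609·10.3865 + 0.4391·34.8401] = 20.4996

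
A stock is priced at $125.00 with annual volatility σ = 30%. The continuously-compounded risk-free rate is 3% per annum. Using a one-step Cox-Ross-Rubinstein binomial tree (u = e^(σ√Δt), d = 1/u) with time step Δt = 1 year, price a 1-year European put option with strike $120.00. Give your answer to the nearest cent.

CRR parameters: u = e^(σ√Δt) = e^(0.3·√1) = 1.3499, d = 1/u = 0.7408
Per-period rate: rΔt = 0.03·1 = 0.03, so R = e^0.03 = 1.0305
Risk-neutral probability p = (e^0.03 − 0.7408)/(1.3499 − 0.7408) = 0.2896/0.6090 = 0.4756
Terminal stock prices: S_u = 168.7, S_d = 92.6
Terminal payoffs (K − S): max(-48.73, 0) = 0, max(27.4, 0) = 27.4
Node 0 (S = 125): V_0 = e^(−0.03)·[0.4756·0.0000 + 0.5244·27.3977] = 13.9438

$13.94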